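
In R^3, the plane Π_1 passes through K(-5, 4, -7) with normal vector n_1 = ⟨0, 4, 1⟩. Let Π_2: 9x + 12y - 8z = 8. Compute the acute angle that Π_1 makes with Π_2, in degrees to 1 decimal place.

Π_1: n_1·r = n_1·K gives 4y + z = 9.
cos θ = |n₁·n₂| / (|n₁||n₂|) = |40| / (√17 · √289).
θ = arccos(0.57067) ≈ 55.2°.

55.2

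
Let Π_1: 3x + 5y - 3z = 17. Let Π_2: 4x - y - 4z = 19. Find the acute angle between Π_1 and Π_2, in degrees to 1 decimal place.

cos θ = |n₁·n₂| / (|n₁||n₂|) = |19| / (√43 · √33).
θ = arccos(0.50439) ≈ 59.7°.

59.7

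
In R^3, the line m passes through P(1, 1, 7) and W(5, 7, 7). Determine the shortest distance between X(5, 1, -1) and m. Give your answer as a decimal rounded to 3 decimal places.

8.665

A direction vector for m is W − P = (4, 6, 0).
Taking (1, 1, 7) on m with direction v = (4, 6, 0): w = X − (1, 1, 7) = (4, 0, -8), and w × v = (48, -32, 24).
Distance = |w × v| / |v| = √3904 / √52 ≈ 8.665.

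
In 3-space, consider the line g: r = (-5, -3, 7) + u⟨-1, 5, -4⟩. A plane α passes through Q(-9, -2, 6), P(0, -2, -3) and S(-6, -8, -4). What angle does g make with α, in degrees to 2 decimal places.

QP = (9, 0, -9), QS = (3, -6, -10); a normal to α is QP × QS = (-54, 63, -54).
Using Q: α has equation -54x + 63y - 54z = 36.
sin θ = |n·v| / (|n||v|) = |585| / (√9801 · √42) = 0.91179.
θ ≈ 65.75°.

65.75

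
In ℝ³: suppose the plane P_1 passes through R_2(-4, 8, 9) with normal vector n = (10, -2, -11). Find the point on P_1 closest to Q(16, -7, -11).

(-4, -3, 11)

P_1: n·r = n·R_2 gives 10x - 2y - 11z = -155.
Foot = Q − λn with λ = (n·Q − d)/|n|² = (295 − (-155))/225 = 2.
Foot = (16, -7, -11) − 2·(10, -2, -11) = (-4, -3, 11).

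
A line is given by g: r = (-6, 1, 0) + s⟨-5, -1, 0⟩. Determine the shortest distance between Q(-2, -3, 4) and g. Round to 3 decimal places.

6.177

Taking (-6, 1, 0) on g with direction v = (-5, -1, 0): w = Q − (-6, 1, 0) = (4, -4, 4), and w × v = (4, -20, -24).
Distance = |w × v| / |v| = √992 / √26 ≈ 6.177.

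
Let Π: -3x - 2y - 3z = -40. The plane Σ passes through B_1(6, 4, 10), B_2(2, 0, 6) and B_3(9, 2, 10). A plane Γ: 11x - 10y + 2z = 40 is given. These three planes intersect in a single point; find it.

(4, 2, 8)

B_1B_2 = (-4, -4, -4), B_1B_3 = (3, -2, 0); a normal to Σ is B_1B_2 × B_1B_3 = (-8, -12, 20).
Using B_1: Σ has equation -8x - 12y + 20z = 104.
Solving the 3×3 linear system -3x - 2y - 3z = -40, -8x - 12y + 20z = 104, 11x - 10y + 2z = 40 (e.g. by elimination or Cramer's rule, determinant = -1636) gives (4, 2, 8).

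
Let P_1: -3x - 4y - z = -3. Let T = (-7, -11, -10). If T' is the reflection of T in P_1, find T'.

(11, 13, -4)

λ = (n·T − d)/|n|² = (75 − (-3))/26 = 3.
Reflection = T − 2λn = (-7, -11, -10) − 6·(-3, -4, -1) = (11, 13, -4).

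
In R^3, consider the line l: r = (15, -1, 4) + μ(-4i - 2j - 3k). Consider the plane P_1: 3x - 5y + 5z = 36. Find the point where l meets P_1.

Substitute r = (15, -1, 4) + t(-4, -2, -3) into the plane: 70 + (-17)t = 36, so t = 2.
Intersection: (15, -1, 4) + 2·(-4, -2, -3) = (7, -5, -2).

(7, -5, -2)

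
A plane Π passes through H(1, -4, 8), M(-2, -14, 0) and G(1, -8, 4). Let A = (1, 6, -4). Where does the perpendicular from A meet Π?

HM = (-3, -10, -8), HG = (0, -4, -4); a normal to Π is HM × HG = (8, -12, 12).
Using H: Π has equation 8x - 12y + 12z = 152.
Foot = A − λn with λ = (n·A − d)/|n|² = (-112 − 152)/352 = -3/4.
Foot = (1, 6, -4) − (-3/4)·(8, -12, 12) = (7, -3, 5).

(7, -3, 5)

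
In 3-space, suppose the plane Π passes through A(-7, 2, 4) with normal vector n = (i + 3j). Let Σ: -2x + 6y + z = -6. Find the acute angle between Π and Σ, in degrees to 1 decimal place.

37.8

Π: n·r = n·A gives x + 3y = -1.
cos θ = |n₁·n₂| / (|n₁||n₂|) = |16| / (√10 · √41).
θ = arccos(0.79018) ≈ 37.8°.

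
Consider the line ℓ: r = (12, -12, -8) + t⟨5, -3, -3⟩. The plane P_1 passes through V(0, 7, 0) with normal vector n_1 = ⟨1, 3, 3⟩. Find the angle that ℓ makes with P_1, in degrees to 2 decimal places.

P_1: n_1·r = n_1·V gives x + 3y + 3z = 21.
sin θ = |n·v| / (|n||v|) = |-13| / (√19 · √43) = 0.45481.
θ ≈ 27.05°.

27.05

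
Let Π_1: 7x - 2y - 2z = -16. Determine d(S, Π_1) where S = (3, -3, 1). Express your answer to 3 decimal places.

n·S − d = (7)·(3) + (-2)·(-3) + (-2)·(1) − (-16) = 41; |n| = √57.
Distance = |41| / √57 = 41/√57 ≈ 5.431.

5.431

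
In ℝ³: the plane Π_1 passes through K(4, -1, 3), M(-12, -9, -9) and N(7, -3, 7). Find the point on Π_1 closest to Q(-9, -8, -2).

(-7, -9, -4)

KM = (-16, -8, -12), KN = (3, -2, 4); a normal to Π_1 is KM × KN = (-56, 28, 56).
Using K: Π_1 has equation -56x + 28y + 56z = -84.
Foot = Q − λn with λ = (n·Q − d)/|n|² = (168 − (-84))/7056 = 1/28.
Foot = (-9, -8, -2) − (1/28)·(-56, 28, 56) = (-7, -9, -4).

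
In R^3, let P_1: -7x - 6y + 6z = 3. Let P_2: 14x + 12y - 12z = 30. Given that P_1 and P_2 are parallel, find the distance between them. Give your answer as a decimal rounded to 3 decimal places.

Rescale P_2 by 1/(-2): -7x - 6y + 6z = -15. Then distance = |3 − (-15)| / √121 ≈ 1.636.

1.636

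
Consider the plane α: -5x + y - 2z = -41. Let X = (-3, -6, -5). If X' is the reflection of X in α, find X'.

λ = (n·X − d)/|n|² = (19 − (-41))/30 = 2.
Reflection = X − 2λn = (-3, -6, -5) − 4·(-5, 1, -2) = (17, -10, 3).

(17, -10, 3)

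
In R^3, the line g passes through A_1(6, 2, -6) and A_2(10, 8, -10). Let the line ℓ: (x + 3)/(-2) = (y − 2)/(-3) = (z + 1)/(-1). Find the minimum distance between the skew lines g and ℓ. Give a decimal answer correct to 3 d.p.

7.488

A direction vector for g is A_2 − A_1 = (4, 6, -4).
ℓ has direction (-2, -3, -1) through (-3, 2, -1).
Common perpendicular direction n = (4, 6, -4) × (-2, -3, -1) = (-18, 12, 0).
With w = (-3, 2, -1) − (6, 2, -6) = (-9, 0, 5), w · n = 162.
Distance = |w · n| / |n| = |162| / √468 ≈ 7.488.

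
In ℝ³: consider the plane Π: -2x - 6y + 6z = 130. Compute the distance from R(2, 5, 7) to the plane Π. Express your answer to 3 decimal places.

13.994

n·R − d = (-2)·(2) + (-6)·(5) + (6)·(7) − 130 = -122; |n| = √76.
Distance = |-122| / √76 = 122/√76 ≈ 13.994.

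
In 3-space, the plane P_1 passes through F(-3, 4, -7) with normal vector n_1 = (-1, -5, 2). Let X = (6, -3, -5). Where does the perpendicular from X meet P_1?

(7, 2, -7)

P_1: n_1·r = n_1·F gives -x - 5y + 2z = -31.
Foot = X − λn with λ = (n·X − d)/|n|² = (-1 − (-31))/30 = 1.
Foot = (6, -3, -5) − 1·(-1, -5, 2) = (7, 2, -7).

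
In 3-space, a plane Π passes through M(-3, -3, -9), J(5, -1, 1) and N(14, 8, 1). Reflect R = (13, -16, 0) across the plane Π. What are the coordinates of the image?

MJ = (8, 2, 10), MN = (17, 11, 10); a normal to Π is MJ × MN = (-90, 90, 54).
Using M: Π has equation -90x + 90y + 54z = -486.
λ = (n·R − d)/|n|² = (-2610 − (-486))/19116 = -1/9.
Reflection = R − 2λn = (13, -16, 0) − (-2/9)·(-90, 90, 54) = (-7, 4, 12).

(-7, 4, 12)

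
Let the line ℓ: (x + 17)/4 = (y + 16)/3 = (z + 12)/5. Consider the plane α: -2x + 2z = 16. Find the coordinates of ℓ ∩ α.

ℓ has direction (4, 3, 5) through (-17, -16, -12).
Substitute r = (-17, -16, -12) + t(4, 3, 5) into the plane: 10 + 2t = 16, so t = 3.
Intersection: (-17, -16, -12) + 3·(4, 3, 5) = (-5, -7, 3).

(-5, -7, 3)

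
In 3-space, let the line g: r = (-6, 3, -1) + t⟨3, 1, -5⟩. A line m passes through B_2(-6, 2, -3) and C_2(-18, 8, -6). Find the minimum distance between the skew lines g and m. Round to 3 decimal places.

A direction vector for m is C_2 − B_2 = (-12, 6, -3).
Common perpendicular direction n = (3, 1, -5) × (-12, 6, -3) = (27, 69, 30).
With w = (-6, 2, -3) − (-6, 3, -1) = (0, -1, -2), w · n = -129.
Distance = |w · n| / |n| = |-129| / √6390 ≈ 1.614.

1.614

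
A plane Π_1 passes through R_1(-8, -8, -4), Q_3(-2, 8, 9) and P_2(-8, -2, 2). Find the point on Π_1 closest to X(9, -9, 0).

(6, -3, -6)

R_1Q_3 = (6, 16, 13), R_1P_2 = (0, 6, 6); a normal to Π_1 is R_1Q_3 × R_1P_2 = (18, -36, 36).
Using R_1: Π_1 has equation 18x - 36y + 36z = 0.
Foot = X − λn with λ = (n·X − d)/|n|² = (486 − 0)/2916 = 1/6.
Foot = (9, -9, 0) − (1/6)·(18, -36, 36) = (6, -3, -6).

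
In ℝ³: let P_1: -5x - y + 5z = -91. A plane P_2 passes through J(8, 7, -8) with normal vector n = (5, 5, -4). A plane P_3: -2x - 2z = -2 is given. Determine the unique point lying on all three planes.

(9, 6, -8)

P_2: n·r = n·J gives 5x + 5y - 4z = 107.
Solving the 3×3 linear system -5x - y + 5z = -91, 5x + 5y - 4z = 107, -2x - 2z = -2 (e.g. by elimination or Cramer's rule, determinant = 82) gives (9, 6, -8).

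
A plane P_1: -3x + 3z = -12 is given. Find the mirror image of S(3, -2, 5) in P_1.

λ = (n·S − d)/|n|² = (6 − (-12))/18 = 1.
Reflection = S − 2λn = (3, -2, 5) − 2·(-3, 0, 3) = (9, -2, -1).

(9, -2, -1)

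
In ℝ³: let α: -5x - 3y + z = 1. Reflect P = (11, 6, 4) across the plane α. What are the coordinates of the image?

λ = (n·P − d)/|n|² = (-69 − 1)/35 = -2.
Reflection = P − 2λn = (11, 6, 4) − (-4)·(-5, -3, 1) = (-9, -6, 8).

(-9, -6, 8)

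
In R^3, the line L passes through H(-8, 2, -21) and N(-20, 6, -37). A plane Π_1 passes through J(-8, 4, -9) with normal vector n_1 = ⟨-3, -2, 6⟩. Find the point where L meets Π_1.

A direction vector for L is N − H = (-12, 4, -16).
Π_1: n_1·r = n_1·J gives -3x - 2y + 6z = -38.
Substitute r = (-8, 2, -21) + t(-12, 4, -16) into the plane: -106 + (-68)t = -38, so t = -1.
Intersection: (-8, 2, -21) + (-1)·(-12, 4, -16) = (4, -2, -5).

(4, -2, -5)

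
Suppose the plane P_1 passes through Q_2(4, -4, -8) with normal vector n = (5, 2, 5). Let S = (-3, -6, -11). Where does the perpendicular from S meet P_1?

P_1: n·r = n·Q_2 gives 5x + 2y + 5z = -28.
Foot = S − λn with λ = (n·S − d)/|n|² = (-82 − (-28))/54 = -1.
Foot = (-3, -6, -11) − (-1)·(5, 2, 5) = (2, -4, -6).

(2, -4, -6)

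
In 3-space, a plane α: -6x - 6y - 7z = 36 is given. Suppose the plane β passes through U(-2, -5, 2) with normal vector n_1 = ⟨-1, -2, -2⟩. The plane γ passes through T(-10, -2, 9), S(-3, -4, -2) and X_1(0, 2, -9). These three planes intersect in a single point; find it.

(-2, 3, -6)

β: n_1·r = n_1·U gives -x - 2y - 2z = 8.
TS = (7, -2, -11), TX_1 = (10, 4, -18); a normal to γ is TS × TX_1 = (80, 16, 48).
Using T: γ has equation 80x + 16y + 48z = -400.
Solving the 3×3 linear system -6x - 6y - 7z = 36, -x - 2y - 2z = 8, 80x + 16y + 48z = -400 (e.g. by elimination or Cramer's rule, determinant = 48) gives (-2, 3, -6).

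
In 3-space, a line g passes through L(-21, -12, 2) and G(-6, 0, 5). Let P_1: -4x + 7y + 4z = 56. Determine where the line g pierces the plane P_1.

(-1, 4, 6)

A direction vector for g is G − L = (15, 12, 3).
Substitute r = (-21, -12, 2) + t(15, 12, 3) into the plane: 8 + 36t = 56, so t = 4/3.
Intersection: (-21, -12, 2) + (4/3)·(15, 12, 3) = (-1, 4, 6).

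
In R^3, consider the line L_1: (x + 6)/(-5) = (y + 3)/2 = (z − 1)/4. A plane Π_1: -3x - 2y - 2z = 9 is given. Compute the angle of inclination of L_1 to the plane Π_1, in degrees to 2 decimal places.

L_1 has direction (-5, 2, 4) through (-6, -3, 1).
sin θ = |n·v| / (|n||v|) = |3| / (√17 · √45) = 0.10847.
θ ≈ 6.23°.

6.23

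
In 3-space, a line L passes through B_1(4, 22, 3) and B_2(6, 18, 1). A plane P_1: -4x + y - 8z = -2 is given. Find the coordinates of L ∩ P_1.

A direction vector for L is B_2 − B_1 = (2, -4, -2).
Substitute r = (4, 22, 3) + t(2, -4, -2) into the plane: -18 + 4t = -2, so t = 4.
Intersection: (4, 22, 3) + 4·(2, -4, -2) = (12, 6, -5).

(12, 6, -5)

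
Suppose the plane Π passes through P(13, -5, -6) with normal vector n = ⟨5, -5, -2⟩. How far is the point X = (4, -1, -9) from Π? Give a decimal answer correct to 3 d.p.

8.029

Π: n·r = n·P gives 5x - 5y - 2z = 102.
n·X − d = (5)·(4) + (-5)·(-1) + (-2)·(-9) − 102 = -59; |n| = √54.
Distance = |-59| / √54 = 59/√54 ≈ 8.029.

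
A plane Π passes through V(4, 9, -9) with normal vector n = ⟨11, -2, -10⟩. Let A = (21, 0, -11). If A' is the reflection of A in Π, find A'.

(-1, 4, 9)

Π: n·r = n·V gives 11x - 2y - 10z = 116.
λ = (n·A − d)/|n|² = (341 − 116)/225 = 1.
Reflection = A − 2λn = (21, 0, -11) − 2·(11, -2, -10) = (-1, 4, 9).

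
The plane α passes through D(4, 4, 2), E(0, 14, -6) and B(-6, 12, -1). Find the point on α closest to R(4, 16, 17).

(-2, 4, 5)

DE = (-4, 10, -8), DB = (-10, 8, -3); a normal to α is DE × DB = (34, 68, 68).
Using D: α has equation 34x + 68y + 68z = 544.
Foot = R − λn with λ = (n·R − d)/|n|² = (2380 − 544)/10404 = 3/17.
Foot = (4, 16, 17) − (3/17)·(34, 68, 68) = (-2, 4, 5).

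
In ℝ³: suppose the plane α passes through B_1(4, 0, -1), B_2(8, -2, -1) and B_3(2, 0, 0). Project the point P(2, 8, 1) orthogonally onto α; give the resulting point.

(0, 4, -3)

B_1B_2 = (4, -2, 0), B_1B_3 = (-2, 0, 1); a normal to α is B_1B_2 × B_1B_3 = (-2, -4, -4).
Using B_1: α has equation -2x - 4y - 4z = -4.
Foot = P − λn with λ = (n·P − d)/|n|² = (-40 − (-4))/36 = -1.
Foot = (2, 8, 1) − (-1)·(-2, -4, -4) = (0, 4, -3).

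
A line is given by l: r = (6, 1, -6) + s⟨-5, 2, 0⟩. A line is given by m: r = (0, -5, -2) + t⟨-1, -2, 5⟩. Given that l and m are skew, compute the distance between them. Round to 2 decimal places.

5.50

Common perpendicular direction n = (-5, 2, 0) × (-1, -2, 5) = (10, 25, 12).
With w = (0, -5, -2) − (6, 1, -6) = (-6, -6, 4), w · n = -162.
Distance = |w · n| / |n| = |-162| / √869 ≈ 5.50.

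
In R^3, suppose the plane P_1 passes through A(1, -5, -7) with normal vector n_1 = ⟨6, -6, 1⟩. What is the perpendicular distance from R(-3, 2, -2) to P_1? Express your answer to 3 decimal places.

7.140

P_1: n_1·r = n_1·A gives 6x - 6y + z = 29.
n·R − d = (6)·(-3) + (-6)·(2) + (1)·(-2) − 29 = -61; |n| = √73.
Distance = |-61| / √73 = 61/√73 ≈ 7.140.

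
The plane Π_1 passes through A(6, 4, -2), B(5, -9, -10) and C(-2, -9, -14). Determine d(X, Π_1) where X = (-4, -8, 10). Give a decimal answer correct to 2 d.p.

19.11

AB = (-1, -13, -8), AC = (-8, -13, -12); a normal to Π_1 is AB × AC = (52, 52, -91).
Using A: Π_1 has equation 52x + 52y - 91z = 702.
n·X − d = (52)·(-4) + (52)·(-8) + (-91)·(10) − 702 = -2236; |n| = √13689.
Distance = |-2236| / √13689 = 2236/√13689 ≈ 19.11.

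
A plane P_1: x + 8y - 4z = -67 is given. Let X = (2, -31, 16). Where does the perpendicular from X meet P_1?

(5, -7, 4)

Foot = X − λn with λ = (n·X − d)/|n|² = (-310 − (-67))/81 = -3.
Foot = (2, -31, 16) − (-3)·(1, 8, -4) = (5, -7, 4).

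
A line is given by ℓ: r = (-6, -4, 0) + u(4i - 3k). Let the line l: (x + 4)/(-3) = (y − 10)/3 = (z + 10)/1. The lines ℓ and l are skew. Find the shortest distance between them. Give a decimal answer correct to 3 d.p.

2.024

l has direction (-3, 3, 1) through (-4, 10, -10).
Common perpendicular direction n = (4, 0, -3) × (-3, 3, 1) = (9, 5, 12).
With w = (-4, 10, -10) − (-6, -4, 0) = (2, 14, -10), w · n = -32.
Distance = |w · n| / |n| = |-32| / √250 ≈ 2.024.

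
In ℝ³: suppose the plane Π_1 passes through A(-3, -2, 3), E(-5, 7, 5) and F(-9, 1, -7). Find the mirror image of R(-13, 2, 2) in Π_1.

(-1, 6, -4)

AE = (-2, 9, 2), AF = (-6, 3, -10); a normal to Π_1 is AE × AF = (-96, -32, 48).
Using A: Π_1 has equation -96x - 32y + 48z = 496.
λ = (n·R − d)/|n|² = (1280 − 496)/12544 = 1/16.
Reflection = R − 2λn = (-13, 2, 2) − (1/8)·(-96, -32, 48) = (-1, 6, -4).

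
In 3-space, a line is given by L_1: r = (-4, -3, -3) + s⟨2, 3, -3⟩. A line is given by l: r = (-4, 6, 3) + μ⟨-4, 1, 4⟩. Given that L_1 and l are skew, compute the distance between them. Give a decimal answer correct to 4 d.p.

Common perpendicular direction n = (2, 3, -3) × (-4, 1, 4) = (15, 4, 14).
With w = (-4, 6, 3) − (-4, -3, -3) = (0, 9, 6), w · n = 120.
Distance = |w · n| / |n| = |120| / √437 ≈ 5.7404.

5.7404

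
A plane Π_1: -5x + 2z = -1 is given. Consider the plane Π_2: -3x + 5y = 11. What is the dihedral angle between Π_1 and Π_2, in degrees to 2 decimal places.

cos θ = |n₁·n₂| / (|n₁||n₂|) = |15| / (√29 · √34).
θ = arccos(0.47770) ≈ 61.46°.

61.46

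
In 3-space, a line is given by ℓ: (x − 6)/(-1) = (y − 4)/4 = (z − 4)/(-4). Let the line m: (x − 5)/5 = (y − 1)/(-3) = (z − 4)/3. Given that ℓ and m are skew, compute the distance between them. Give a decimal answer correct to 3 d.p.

2.121

ℓ has direction (-1, 4, -4) through (6, 4, 4).
m has direction (5, -3, 3) through (5, 1, 4).
Common perpendicular direction n = (-1, 4, -4) × (5, -3, 3) = (0, -17, -17).
With w = (5, 1, 4) − (6, 4, 4) = (-1, -3, 0), w · n = 51.
Distance = |w · n| / |n| = |51| / √578 ≈ 2.121.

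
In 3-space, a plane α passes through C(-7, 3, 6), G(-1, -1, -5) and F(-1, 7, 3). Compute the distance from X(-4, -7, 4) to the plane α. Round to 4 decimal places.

CG = (6, -4, -11), CF = (6, 4, -3); a normal to α is CG × CF = (56, -48, 48).
Using C: α has equation 56x - 48y + 48z = -248.
n·X − d = (56)·(-4) + (-48)·(-7) + (48)·(4) − (-248) = 552; |n| = √7744.
Distance = |552| / √7744 = 552/√7744 ≈ 6.2727.

6.2727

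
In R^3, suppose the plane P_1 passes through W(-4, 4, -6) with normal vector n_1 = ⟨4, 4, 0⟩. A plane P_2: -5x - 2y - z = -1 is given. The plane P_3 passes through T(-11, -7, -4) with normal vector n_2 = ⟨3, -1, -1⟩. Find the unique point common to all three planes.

(-3, 3, 10)

P_1: n_1·r = n_1·W gives 4x + 4y = 0.
P_3: n_2·r = n_2·T gives 3x - y - z = -22.
Solving the 3×3 linear system 4x + 4y = 0, -5x - 2y - z = -1, 3x - y - z = -22 (e.g. by elimination or Cramer's rule, determinant = -28) gives (-3, 3, 10).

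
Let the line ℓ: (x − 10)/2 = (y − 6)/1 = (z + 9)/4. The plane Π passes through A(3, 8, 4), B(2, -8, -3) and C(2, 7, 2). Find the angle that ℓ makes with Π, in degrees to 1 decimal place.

ℓ has direction (2, 1, 4) through (10, 6, -9).
AB = (-1, -16, -7), AC = (-1, -1, -2); a normal to Π is AB × AC = (25, 5, -15).
Using A: Π has equation 25x + 5y - 15z = 55.
sin θ = |n·v| / (|n||v|) = |-5| / (√875 · √21) = 0.03689.
θ ≈ 2.1°.

2.1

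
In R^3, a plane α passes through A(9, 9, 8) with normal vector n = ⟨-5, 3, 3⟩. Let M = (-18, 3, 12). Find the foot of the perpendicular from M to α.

(-3, -6, 3)

α: n·r = n·A gives -5x + 3y + 3z = 6.
Foot = M − λn with λ = (n·M − d)/|n|² = (135 − 6)/43 = 3.
Foot = (-18, 3, 12) − 3·(-5, 3, 3) = (-3, -6, 3).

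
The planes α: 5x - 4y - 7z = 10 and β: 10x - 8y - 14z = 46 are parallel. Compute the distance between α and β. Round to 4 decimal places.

1.3703

Rescale β by 1/2: 5x - 4y - 7z = 23. Then distance = |10 − 23| / √90 ≈ 1.3703.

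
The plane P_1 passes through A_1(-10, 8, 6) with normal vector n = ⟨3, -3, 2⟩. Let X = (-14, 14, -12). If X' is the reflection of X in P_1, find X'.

P_1: n·r = n·A_1 gives 3x - 3y + 2z = -42.
λ = (n·X − d)/|n|² = (-108 − (-42))/22 = -3.
Reflection = X − 2λn = (-14, 14, -12) − (-6)·(3, -3, 2) = (4, -4, 0).

(4, -4, 0)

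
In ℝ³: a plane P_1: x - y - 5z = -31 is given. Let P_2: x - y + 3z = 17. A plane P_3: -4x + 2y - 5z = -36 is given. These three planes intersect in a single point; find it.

Solving the 3×3 linear system x - y - 5z = -31, x - y + 3z = 17, -4x + 2y - 5z = -36 (e.g. by elimination or Cramer's rule, determinant = 16) gives (4, 5, 6).

(4, 5, 6)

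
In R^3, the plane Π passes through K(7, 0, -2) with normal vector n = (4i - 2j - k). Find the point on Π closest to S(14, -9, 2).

(6, -5, 4)

Π: n·r = n·K gives 4x - 2y - z = 30.
Foot = S − λn with λ = (n·S − d)/|n|² = (72 − 30)/21 = 2.
Foot = (14, -9, 2) − 2·(4, -2, -1) = (6, -5, 4).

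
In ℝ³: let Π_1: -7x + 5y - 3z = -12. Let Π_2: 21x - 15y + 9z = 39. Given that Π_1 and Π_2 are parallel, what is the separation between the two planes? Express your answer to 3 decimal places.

Rescale Π_2 by 1/(-3): -7x + 5y - 3z = -13. Then distance = |-12 − (-13)| / √83 ≈ 0.110.

0.110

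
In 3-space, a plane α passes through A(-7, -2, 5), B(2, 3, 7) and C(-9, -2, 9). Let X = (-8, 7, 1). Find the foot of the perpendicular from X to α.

AB = (9, 5, 2), AC = (-2, 0, 4); a normal to α is AB × AC = (20, -40, 10).
Using A: α has equation 20x - 40y + 10z = -10.
Foot = X − λn with λ = (n·X − d)/|n|² = (-430 − (-10))/2100 = -1/5.
Foot = (-8, 7, 1) − (-1/5)·(20, -40, 10) = (-4, -1, 3).

(-4, -1, 3)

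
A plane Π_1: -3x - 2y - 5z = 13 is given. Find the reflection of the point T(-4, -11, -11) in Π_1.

(8, -3, 9)

λ = (n·T − d)/|n|² = (89 − 13)/38 = 2.
Reflection = T − 2λn = (-4, -11, -11) − 4·(-3, -2, -5) = (8, -3, 9).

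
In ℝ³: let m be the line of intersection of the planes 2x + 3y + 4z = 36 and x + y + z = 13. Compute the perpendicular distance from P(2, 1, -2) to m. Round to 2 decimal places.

Direction of m: (2, 3, 4) × (1, 1, 1) = (-1, 2, -1).
A point on m: solving the two plane equations with x = 4 gives (4, 8, 1).
Taking (4, 8, 1) on m with direction v = (-1, 2, -1): w = P − (4, 8, 1) = (-2, -7, -3), and w × v = (13, 1, -11).
Distance = |w × v| / |v| = √291 / √6 ≈ 6.96.

6.96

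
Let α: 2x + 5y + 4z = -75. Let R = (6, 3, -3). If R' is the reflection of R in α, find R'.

(-2, -17, -19)

λ = (n·R − d)/|n|² = (15 − (-75))/45 = 2.
Reflection = R − 2λn = (6, 3, -3) − 4·(2, 5, 4) = (-2, -17, -19).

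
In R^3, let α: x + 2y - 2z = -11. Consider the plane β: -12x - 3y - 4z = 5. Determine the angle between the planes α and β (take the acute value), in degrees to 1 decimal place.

75.1

cos θ = |n₁·n₂| / (|n₁||n₂|) = |-10| / (√9 · √169).
θ = arccos(0.25641) ≈ 75.1°.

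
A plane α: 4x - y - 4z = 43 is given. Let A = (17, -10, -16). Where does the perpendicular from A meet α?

(5, -7, -4)

Foot = A − λn with λ = (n·A − d)/|n|² = (142 − 43)/33 = 3.
Foot = (17, -10, -16) − 3·(4, -1, -4) = (5, -7, -4).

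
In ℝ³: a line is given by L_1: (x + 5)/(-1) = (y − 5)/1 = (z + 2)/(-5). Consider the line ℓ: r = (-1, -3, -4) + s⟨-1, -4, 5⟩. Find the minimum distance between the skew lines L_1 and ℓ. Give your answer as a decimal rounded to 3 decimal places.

L_1 has direction (-1, 1, -5) through (-5, 5, -2).
Common perpendicular direction n = (-1, 1, -5) × (-1, -4, 5) = (-15, 10, 5).
With w = (-1, -3, -4) − (-5, 5, -2) = (4, -8, -2), w · n = -150.
Distance = |w · n| / |n| = |-150| / √350 ≈ 8.018.

8.018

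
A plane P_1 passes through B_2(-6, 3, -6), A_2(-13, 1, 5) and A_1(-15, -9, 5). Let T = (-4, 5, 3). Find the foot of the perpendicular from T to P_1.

B_2A_2 = (-7, -2, 11), B_2A_1 = (-9, -12, 11); a normal to P_1 is B_2A_2 × B_2A_1 = (110, -22, 66).
Using B_2: P_1 has equation 110x - 22y + 66z = -1122.
Foot = T − λn with λ = (n·T − d)/|n|² = (-352 − (-1122))/16940 = 1/22.
Foot = (-4, 5, 3) − (1/22)·(110, -22, 66) = (-9, 6, 0).

(-9, 6, 0)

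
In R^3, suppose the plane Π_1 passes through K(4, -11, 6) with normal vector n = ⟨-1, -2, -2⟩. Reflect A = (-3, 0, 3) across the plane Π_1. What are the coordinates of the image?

Π_1: n·r = n·K gives -x - 2y - 2z = 6.
λ = (n·A − d)/|n|² = (-3 − 6)/9 = -1.
Reflection = A − 2λn = (-3, 0, 3) − (-2)·(-1, -2, -2) = (-5, -4, -1).

(-5, -4, -1)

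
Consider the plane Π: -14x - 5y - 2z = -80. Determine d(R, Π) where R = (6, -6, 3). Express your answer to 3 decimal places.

1.333

n·R − d = (-14)·(6) + (-5)·(-6) + (-2)·(3) − (-80) = 20; |n| = √225.
Distance = |20| / √225 = 20/√225 ≈ 1.333.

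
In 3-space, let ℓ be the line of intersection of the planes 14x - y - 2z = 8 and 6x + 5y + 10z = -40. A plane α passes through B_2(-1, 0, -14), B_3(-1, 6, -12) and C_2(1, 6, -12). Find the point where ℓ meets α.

Direction of ℓ: (14, -1, -2) × (6, 5, 10) = (0, -152, 76).
A point on ℓ: solving the two plane equations with y = 16 gives (0, 16, -12).
B_2B_3 = (0, 6, 2), B_2C_2 = (2, 6, 2); a normal to α is B_2B_3 × B_2C_2 = (0, 4, -12).
Using B_2: α has equation 4y - 12z = 168.
Substitute r = (0, 16, -12) + t(0, -152, 76) into the plane: 208 + (-1520)t = 168, so t = 1/38.
Intersection: (0, 16, -12) + (1/38)·(0, -152, 76) = (0, 12, -10).

(0, 12, -10)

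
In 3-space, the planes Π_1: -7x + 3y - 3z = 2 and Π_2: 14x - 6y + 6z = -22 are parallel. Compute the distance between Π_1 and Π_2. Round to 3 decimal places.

Rescale Π_2 by 1/(-2): -7x + 3y - 3z = 11. Then distance = |2 − 11| / √67 ≈ 1.100.

1.100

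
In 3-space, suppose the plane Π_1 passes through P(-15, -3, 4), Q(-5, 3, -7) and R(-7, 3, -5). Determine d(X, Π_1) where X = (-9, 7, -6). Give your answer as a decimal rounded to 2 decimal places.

1.64

PQ = (10, 6, -11), PR = (8, 6, -9); a normal to Π_1 is PQ × PR = (12, 2, 12).
Using P: Π_1 has equation 12x + 2y + 12z = -138.
n·X − d = (12)·(-9) + (2)·(7) + (12)·(-6) − (-138) = -28; |n| = √292.
Distance = |-28| / √292 = 28/√292 ≈ 1.64.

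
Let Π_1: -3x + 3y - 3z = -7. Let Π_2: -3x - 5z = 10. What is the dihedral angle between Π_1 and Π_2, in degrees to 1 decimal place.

cos θ = |n₁·n₂| / (|n₁||n₂|) = |24| / (√27 · √34).
θ = arccos(0.79212) ≈ 37.6°.

37.6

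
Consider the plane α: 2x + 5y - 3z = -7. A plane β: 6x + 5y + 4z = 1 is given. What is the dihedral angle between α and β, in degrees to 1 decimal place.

cos θ = |n₁·n₂| / (|n₁||n₂|) = |25| / (√38 · √77).
θ = arccos(0.46217) ≈ 62.5°.

62.5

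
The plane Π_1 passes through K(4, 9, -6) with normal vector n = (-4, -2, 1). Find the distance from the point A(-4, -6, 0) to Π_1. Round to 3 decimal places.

14.839

Π_1: n·r = n·K gives -4x - 2y + z = -40.
n·A − d = (-4)·(-4) + (-2)·(-6) + (1)·(0) − (-40) = 68; |n| = √21.
Distance = |68| / √21 = 68/√21 ≈ 14.839.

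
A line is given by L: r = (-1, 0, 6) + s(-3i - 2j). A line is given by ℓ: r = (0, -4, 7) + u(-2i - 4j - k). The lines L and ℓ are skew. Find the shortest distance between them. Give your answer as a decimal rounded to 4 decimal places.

2.5071

Common perpendicular direction n = (-3, -2, 0) × (-2, -4, -1) = (2, -3, 8).
With w = (0, -4, 7) − (-1, 0, 6) = (1, -4, 1), w · n = 22.
Distance = |w · n| / |n| = |22| / √77 ≈ 2.5071.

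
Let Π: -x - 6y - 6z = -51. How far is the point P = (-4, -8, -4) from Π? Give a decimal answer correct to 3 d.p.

n·P − d = (-1)·(-4) + (-6)·(-8) + (-6)·(-4) − (-51) = 127; |n| = √73.
Distance = |127| / √73 = 127/√73 ≈ 14.864.

14.864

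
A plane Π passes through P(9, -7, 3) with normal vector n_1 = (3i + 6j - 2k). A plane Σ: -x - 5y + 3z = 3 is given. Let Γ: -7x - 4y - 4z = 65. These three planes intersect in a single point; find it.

(-7, -1, -3)

Π: n_1·r = n_1·P gives 3x + 6y - 2z = -21.
Solving the 3×3 linear system 3x + 6y - 2z = -21, -x - 5y + 3z = 3, -7x - 4y - 4z = 65 (e.g. by elimination or Cramer's rule, determinant = 8) gives (-7, -1, -3).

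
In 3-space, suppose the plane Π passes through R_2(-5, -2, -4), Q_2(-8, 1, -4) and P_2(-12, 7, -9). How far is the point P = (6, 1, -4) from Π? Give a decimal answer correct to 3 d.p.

R_2Q_2 = (-3, 3, 0), R_2P_2 = (-7, 9, -5); a normal to Π is R_2Q_2 × R_2P_2 = (-15, -15, -6).
Using R_2: Π has equation -15x - 15y - 6z = 129.
n·P − d = (-15)·(6) + (-15)·(1) + (-6)·(-4) − 129 = -210; |n| = √486.
Distance = |-210| / √486 = 210/√486 ≈ 9.526.

9.526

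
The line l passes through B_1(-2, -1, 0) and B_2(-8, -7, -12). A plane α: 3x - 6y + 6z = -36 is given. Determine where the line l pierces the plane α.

(-6, -5, -8)

A direction vector for l is B_2 − B_1 = (-6, -6, -12).
Substitute r = (-2, -1, 0) + t(-6, -6, -12) into the plane: 0 + (-54)t = -36, so t = 2/3.
Intersection: (-2, -1, 0) + (2/3)·(-6, -6, -12) = (-6, -5, -8).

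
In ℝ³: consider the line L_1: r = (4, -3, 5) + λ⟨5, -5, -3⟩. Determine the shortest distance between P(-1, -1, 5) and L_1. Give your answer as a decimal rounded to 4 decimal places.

2.8701

Taking (4, -3, 5) on L_1 with direction v = (5, -5, -3): w = P − (4, -3, 5) = (-5, 2, 0), and w × v = (-6, -15, 15).
Distance = |w × v| / |v| = √486 / √59 ≈ 2.8701.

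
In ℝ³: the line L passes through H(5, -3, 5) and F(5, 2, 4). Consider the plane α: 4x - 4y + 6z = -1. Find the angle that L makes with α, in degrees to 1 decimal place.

38.2

A direction vector for L is F − H = (0, 5, -1).
sin θ = |n·v| / (|n||v|) = |-26| / (√68 · √26) = 0.61835.
θ ≈ 38.2°.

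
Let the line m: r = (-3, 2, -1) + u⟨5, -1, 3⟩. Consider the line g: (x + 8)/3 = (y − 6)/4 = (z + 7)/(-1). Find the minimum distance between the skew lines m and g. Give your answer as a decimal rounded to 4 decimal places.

0.9283

g has direction (3, 4, -1) through (-8, 6, -7).
Common perpendicular direction n = (5, -1, 3) × (3, 4, -1) = (-11, 14, 23).
With w = (-8, 6, -7) − (-3, 2, -1) = (-5, 4, -6), w · n = -27.
Distance = |w · n| / |n| = |-27| / √846 ≈ 0.9283.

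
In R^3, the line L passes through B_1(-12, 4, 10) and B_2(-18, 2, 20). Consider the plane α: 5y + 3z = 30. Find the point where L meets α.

(-6, 6, 0)

A direction vector for L is B_2 − B_1 = (-6, -2, 10).
Substitute r = (-12, 4, 10) + t(-6, -2, 10) into the plane: 50 + 20t = 30, so t = -1.
Intersection: (-12, 4, 10) + (-1)·(-6, -2, 10) = (-6, 6, 0).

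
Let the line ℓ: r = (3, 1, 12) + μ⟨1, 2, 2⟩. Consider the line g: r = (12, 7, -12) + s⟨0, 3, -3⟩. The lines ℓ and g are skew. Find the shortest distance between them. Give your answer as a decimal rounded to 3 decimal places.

12.728

Common perpendicular direction n = (1, 2, 2) × (0, 3, -3) = (-12, 3, 3).
With w = (12, 7, -12) − (3, 1, 12) = (9, 6, -24), w · n = -162.
Distance = |w · n| / |n| = |-162| / √162 ≈ 12.728.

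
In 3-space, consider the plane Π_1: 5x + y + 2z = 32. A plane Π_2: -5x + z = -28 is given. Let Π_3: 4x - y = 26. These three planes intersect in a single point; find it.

Solving the 3×3 linear system 5x + y + 2z = 32, -5x + z = -28, 4x - y = 26 (e.g. by elimination or Cramer's rule, determinant = 19) gives (6, -2, 2).

(6, -2, 2)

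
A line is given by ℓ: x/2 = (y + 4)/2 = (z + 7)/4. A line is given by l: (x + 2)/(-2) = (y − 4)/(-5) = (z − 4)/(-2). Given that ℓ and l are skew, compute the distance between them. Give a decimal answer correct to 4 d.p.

7.4074

ℓ has direction (2, 2, 4) through (0, -4, -7).
l has direction (-2, -5, -2) through (-2, 4, 4).
Common perpendicular direction n = (2, 2, 4) × (-2, -5, -2) = (16, -4, -6).
With w = (-2, 4, 4) − (0, -4, -7) = (-2, 8, 11), w · n = -130.
Distance = |w · n| / |n| = |-130| / √308 ≈ 7.4074.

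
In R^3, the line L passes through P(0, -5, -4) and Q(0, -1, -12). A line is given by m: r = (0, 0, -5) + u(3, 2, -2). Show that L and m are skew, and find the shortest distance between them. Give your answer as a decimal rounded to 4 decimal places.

3.8571

A direction vector for L is Q − P = (0, 4, -8).
Common perpendicular direction n = (0, 4, -8) × (3, 2, -2) = (8, -24, -12).
With w = (0, 0, -5) − (0, -5, -4) = (0, 5, -1), w · n = -108.
Since n ≠ 0 the lines are not parallel, and w · n = -108 ≠ 0 so they do not intersect; hence they are skew.
Distance = |w · n| / |n| = |-108| / √784 ≈ 3.8571.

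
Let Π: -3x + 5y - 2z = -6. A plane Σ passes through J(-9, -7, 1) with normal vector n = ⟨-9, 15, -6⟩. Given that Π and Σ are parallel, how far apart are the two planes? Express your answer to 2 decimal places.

0.65

Σ: n·r = n·J gives -9x + 15y - 6z = -30.
Rescale Σ by 1/3: -3x + 5y - 2z = -10. Then distance = |-6 − (-10)| / √38 ≈ 0.65.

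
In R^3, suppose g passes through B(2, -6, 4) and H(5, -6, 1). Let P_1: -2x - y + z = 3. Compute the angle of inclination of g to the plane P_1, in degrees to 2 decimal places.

A direction vector for g is H − B = (3, 0, -3).
sin θ = |n·v| / (|n||v|) = |-9| / (√6 · √18) = 0.86603.
θ ≈ 60.00°.

60.00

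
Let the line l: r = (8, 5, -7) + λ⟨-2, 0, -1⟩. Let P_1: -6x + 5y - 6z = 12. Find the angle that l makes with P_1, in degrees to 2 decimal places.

sin θ = |n·v| / (|n||v|) = |18| / (√97 · √5) = 0.81734.
θ ≈ 54.82°.

54.82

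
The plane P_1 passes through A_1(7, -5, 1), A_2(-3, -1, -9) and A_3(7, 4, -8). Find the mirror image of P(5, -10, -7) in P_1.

(-1, 0, 3)

A_1A_2 = (-10, 4, -10), A_1A_3 = (0, 9, -9); a normal to P_1 is A_1A_2 × A_1A_3 = (54, -90, -90).
Using A_1: P_1 has equation 54x - 90y - 90z = 738.
λ = (n·P − d)/|n|² = (1800 − 738)/19116 = 1/18.
Reflection = P − 2λn = (5, -10, -7) − (1/9)·(54, -90, -90) = (-1, 0, 3).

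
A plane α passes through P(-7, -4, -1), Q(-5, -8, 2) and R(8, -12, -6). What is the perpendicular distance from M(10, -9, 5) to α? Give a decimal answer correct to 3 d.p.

8.874

PQ = (2, -4, 3), PR = (15, -8, -5); a normal to α is PQ × PR = (44, 55, 44).
Using P: α has equation 44x + 55y + 44z = -572.
n·M − d = (44)·(10) + (55)·(-9) + (44)·(5) − (-572) = 737; |n| = √6897.
Distance = |737| / √6897 = 737/√6897 ≈ 8.874.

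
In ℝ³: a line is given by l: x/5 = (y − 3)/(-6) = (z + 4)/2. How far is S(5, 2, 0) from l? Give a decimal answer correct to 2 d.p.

4.31

l has direction (5, -6, 2) through (0, 3, -4).
Taking (0, 3, -4) on l with direction v = (5, -6, 2): w = S − (0, 3, -4) = (5, -1, 4), and w × v = (22, 10, -25).
Distance = |w × v| / |v| = √1209 / √65 ≈ 4.31.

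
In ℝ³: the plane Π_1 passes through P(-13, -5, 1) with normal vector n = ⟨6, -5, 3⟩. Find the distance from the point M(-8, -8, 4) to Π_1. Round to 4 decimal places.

6.4542

Π_1: n·r = n·P gives 6x - 5y + 3z = -50.
n·M − d = (6)·(-8) + (-5)·(-8) + (3)·(4) − (-50) = 54; |n| = √70.
Distance = |54| / √70 = 54/√70 ≈ 6.4542.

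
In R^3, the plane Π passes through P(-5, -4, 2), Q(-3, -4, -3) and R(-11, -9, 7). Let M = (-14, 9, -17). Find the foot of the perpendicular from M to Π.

(1, -3, -11)

PQ = (2, 0, -5), PR = (-6, -5, 5); a normal to Π is PQ × PR = (-25, 20, -10).
Using P: Π has equation -25x + 20y - 10z = 25.
Foot = M − λn with λ = (n·M − d)/|n|² = (700 − 25)/1125 = 3/5.
Foot = (-14, 9, -17) − (3/5)·(-25, 20, -10) = (1, -3, -11).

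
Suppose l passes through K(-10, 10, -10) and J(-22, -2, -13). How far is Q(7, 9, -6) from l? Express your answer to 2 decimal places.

A direction vector for l is J − K = (-12, -12, -3).
Taking (-10, 10, -10) on l with direction v = (-12, -12, -3): w = Q − (-10, 10, -10) = (17, -1, 4), and w × v = (51, 3, -216).
Distance = |w × v| / |v| = √49266 / √297 ≈ 12.88.

12.88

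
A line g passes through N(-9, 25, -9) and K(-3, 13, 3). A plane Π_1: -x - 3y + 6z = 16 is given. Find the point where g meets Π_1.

A direction vector for g is K − N = (6, -12, 12).
Substitute r = (-9, 25, -9) + t(6, -12, 12) into the plane: -120 + 102t = 16, so t = 4/3.
Intersection: (-9, 25, -9) + (4/3)·(6, -12, 12) = (-1, 9, 7).

(-1, 9, 7)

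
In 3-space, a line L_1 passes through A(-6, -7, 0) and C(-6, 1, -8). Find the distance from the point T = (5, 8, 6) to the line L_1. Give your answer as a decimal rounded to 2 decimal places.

18.48

A direction vector for L_1 is C − A = (0, 8, -8).
Taking (-6, -7, 0) on L_1 with direction v = (0, 8, -8): w = T − (-6, -7, 0) = (11, 15, 6), and w × v = (-168, 88, 88).
Distance = |w × v| / |v| = √43712 / √128 ≈ 18.48.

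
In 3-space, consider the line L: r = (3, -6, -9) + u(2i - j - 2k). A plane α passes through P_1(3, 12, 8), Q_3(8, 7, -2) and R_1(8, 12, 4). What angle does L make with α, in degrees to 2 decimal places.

8.74

P_1Q_3 = (5, -5, -10), P_1R_1 = (5, 0, -4); a normal to α is P_1Q_3 × P_1R_1 = (20, -30, 25).
Using P_1: α has equation 20x - 30y + 25z = -100.
sin θ = |n·v| / (|n||v|) = |20| / (√1925 · √9) = 0.15195.
θ ≈ 8.74°.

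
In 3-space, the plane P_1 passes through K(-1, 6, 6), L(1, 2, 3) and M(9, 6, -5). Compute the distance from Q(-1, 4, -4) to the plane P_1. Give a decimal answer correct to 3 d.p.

KL = (2, -4, -3), KM = (10, 0, -11); a normal to P_1 is KL × KM = (44, -8, 40).
Using K: P_1 has equation 44x - 8y + 40z = 148.
n·Q − d = (44)·(-1) + (-8)·(4) + (40)·(-4) − 148 = -384; |n| = √3600.
Distance = |-384| / √3600 = 384/√3600 ≈ 6.400.

6.400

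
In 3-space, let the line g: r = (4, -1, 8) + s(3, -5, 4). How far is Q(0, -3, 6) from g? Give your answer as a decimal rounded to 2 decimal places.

4.69

Taking (4, -1, 8) on g with direction v = (3, -5, 4): w = Q − (4, -1, 8) = (-4, -2, -2), and w × v = (-18, 10, 26).
Distance = |w × v| / |v| = √1100 / √50 ≈ 4.69.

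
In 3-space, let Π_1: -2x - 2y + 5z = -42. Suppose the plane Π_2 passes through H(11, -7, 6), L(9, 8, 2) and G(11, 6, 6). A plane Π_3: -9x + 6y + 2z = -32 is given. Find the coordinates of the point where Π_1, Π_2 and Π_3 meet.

(6, 5, -4)

HL = (-2, 15, -4), HG = (0, 13, 0); a normal to Π_2 is HL × HG = (52, 0, -26).
Using H: Π_2 has equation 52x - 26z = 416.
Solving the 3×3 linear system -2x - 2y + 5z = -42, 52x - 26z = 416, -9x + 6y + 2z = -32 (e.g. by elimination or Cramer's rule, determinant = 988) gives (6, 5, -4).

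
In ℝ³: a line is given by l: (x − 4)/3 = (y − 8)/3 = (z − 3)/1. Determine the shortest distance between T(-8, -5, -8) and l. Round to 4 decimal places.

l has direction (3, 3, 1) through (4, 8, 3).
Taking (4, 8, 3) on l with direction v = (3, 3, 1): w = T − (4, 8, 3) = (-12, -13, -11), and w × v = (20, -21, 3).
Distance = |w × v| / |v| = √850 / √19 ≈ 6.6886.

6.6886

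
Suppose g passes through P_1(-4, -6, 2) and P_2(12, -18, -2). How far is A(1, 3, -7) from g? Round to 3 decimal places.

13.669

A direction vector for g is P_2 − P_1 = (16, -12, -4).
Taking (-4, -6, 2) on g with direction v = (16, -12, -4): w = A − (-4, -6, 2) = (5, 9, -9), and w × v = (-144, -124, -204).
Distance = |w × v| / |v| = √77728 / √416 ≈ 13.669.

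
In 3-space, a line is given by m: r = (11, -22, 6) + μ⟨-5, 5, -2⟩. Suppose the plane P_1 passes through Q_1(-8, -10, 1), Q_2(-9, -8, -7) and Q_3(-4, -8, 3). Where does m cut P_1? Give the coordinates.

(-4, -7, 0)

Q_1Q_2 = (-1, 2, -8), Q_1Q_3 = (4, 2, 2); a normal to P_1 is Q_1Q_2 × Q_1Q_3 = (20, -30, -10).
Using Q_1: P_1 has equation 20x - 30y - 10z = 130.
Substitute r = (11, -22, 6) + t(-5, 5, -2) into the plane: 820 + (-230)t = 130, so t = 3.
Intersection: (11, -22, 6) + 3·(-5, 5, -2) = (-4, -7, 0).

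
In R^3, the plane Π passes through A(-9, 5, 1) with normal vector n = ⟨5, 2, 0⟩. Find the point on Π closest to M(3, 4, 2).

Π: n·r = n·A gives 5x + 2y = -35.
Foot = M − λn with λ = (n·M − d)/|n|² = (23 − (-35))/29 = 2.
Foot = (3, 4, 2) − 2·(5, 2, 0) = (-7, 0, 2).

(-7, 0, 2)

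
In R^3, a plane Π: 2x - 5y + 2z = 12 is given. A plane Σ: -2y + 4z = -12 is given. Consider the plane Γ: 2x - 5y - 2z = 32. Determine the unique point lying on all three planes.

(1, -4, -5)

Solving the 3×3 linear system 2x - 5y + 2z = 12, -2y + 4z = -12, 2x - 5y - 2z = 32 (e.g. by elimination or Cramer's rule, determinant = 16) gives (1, -4, -5).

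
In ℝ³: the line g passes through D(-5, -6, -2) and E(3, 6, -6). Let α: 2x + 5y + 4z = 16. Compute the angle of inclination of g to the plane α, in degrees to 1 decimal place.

A direction vector for g is E − D = (8, 12, -4).
sin θ = |n·v| / (|n||v|) = |60| / (√45 · √224) = 0.59761.
θ ≈ 36.7°.

36.7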